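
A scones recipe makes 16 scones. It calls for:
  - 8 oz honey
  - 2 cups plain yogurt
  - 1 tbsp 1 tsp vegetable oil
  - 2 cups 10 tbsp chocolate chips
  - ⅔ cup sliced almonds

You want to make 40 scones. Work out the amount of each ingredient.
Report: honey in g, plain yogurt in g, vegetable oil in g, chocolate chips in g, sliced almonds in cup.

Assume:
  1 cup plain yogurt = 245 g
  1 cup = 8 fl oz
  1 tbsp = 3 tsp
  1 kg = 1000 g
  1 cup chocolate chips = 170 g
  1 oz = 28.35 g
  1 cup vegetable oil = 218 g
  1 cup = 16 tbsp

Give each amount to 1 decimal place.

Scaling factor: 40/16 = 5/2 = 2.5.
honey: 8 oz × 5/2 × 28.35 g/oz = 567.0 g
plain yogurt: 2 cup × 5/2 × 245 g/cup = 1225.0 g
vegetable oil: (1 tbsp + 1 tsp = 4/3 tbsp) × 5/2 ÷ 16 tbsp/cup × 218 g/cup ≈ 45.4 g
chocolate chips: (2 cup + 10 tbsp = 2.625 cup) × 5/2 × 170 g/cup ≈ 1115.6 g
sliced almonds: 2/3 cup × 5/2 ≈ 1.7 cup

honey: 567.0 g; plain yogurt: 1225.0 g; vegetable oil: 45.4 g; chocolate chips: 1115.6 g; sliced almonds: 1.7 cup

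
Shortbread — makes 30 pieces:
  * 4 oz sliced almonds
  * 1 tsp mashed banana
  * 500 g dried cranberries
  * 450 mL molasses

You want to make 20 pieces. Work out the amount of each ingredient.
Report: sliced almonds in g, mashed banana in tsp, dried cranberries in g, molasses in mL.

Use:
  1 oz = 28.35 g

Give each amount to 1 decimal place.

sliced almonds: 75.6 g; mashed banana: 0.7 tsp; dried cranberries: 333.3 g; molasses: 300.0 mL

Scaling factor: 20/30 = 2/3.
sliced almonds: 4 oz × 2/3 × 28.35 g/oz = 75.6 g
mashed banana: 1 tsp × 2/3 ≈ 0.7 tsp
dried cranberries: 500 g × 2/3 ≈ 333.3 g
molasses: 450 mL × 2/3 = 300.0 mL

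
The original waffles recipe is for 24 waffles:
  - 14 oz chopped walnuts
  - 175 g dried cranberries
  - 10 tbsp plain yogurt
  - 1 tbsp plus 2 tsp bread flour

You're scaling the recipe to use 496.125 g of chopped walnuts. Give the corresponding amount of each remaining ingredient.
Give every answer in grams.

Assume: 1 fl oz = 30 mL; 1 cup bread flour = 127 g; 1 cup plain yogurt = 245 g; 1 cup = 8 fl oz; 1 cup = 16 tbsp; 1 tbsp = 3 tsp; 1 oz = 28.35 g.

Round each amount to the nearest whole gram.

The original recipe has 396.9 g of chopped walnuts, so the scaling factor is 496.125 ÷ 396.9 = 5/4 = 1.25.
dried cranberries: 175 g × 5/4 ≈ 219 g
plain yogurt: 10 tbsp × 5/4 ÷ 16 tbsp/cup × 245 g/cup ≈ 191 g
bread flour: (1 tbsp + 2 tsp = 5/3 tbsp) × 5/4 ÷ 16 tbsp/cup × 127 g/cup ≈ 17 g

dried cranberries: 219 g; plain yogurt: 191 g; bread flour: 17 g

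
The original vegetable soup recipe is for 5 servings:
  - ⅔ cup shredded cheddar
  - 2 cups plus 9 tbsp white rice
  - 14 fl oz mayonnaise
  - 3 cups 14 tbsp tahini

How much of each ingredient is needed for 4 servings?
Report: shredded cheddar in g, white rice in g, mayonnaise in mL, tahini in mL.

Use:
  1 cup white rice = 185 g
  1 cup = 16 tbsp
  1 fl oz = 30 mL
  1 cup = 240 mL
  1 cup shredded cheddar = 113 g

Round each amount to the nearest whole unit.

shredded cheddar: 60 g; white rice: 379 g; mayonnaise: 336 mL; tahini: 744 mL

Scaling factor: 4/5 = 0.8.
shredded cheddar: 2/3 cup × 4/5 × 113 g/cup ≈ 60 g
white rice: (2 cup + 9 tbsp = 2.5625 cup) × 4/5 × 185 g/cup ≈ 379 g
mayonnaise: 14 fl oz × 4/5 × 30 mL/fl oz = 336 mL
tahini: (3 cup + 14 tbsp = 3.875 cup) × 4/5 × 240 mL/cup = 744 mL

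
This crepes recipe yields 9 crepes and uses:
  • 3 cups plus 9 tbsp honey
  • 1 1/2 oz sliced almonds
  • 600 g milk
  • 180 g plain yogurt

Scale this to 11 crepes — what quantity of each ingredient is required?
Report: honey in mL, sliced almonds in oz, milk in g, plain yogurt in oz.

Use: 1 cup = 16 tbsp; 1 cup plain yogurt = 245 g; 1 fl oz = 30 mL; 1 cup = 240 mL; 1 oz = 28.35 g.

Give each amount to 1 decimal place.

Scaling factor: 11/9.
honey: (3 cup + 9 tbsp = 3.5625 cup) × 11/9 × 240 mL/cup = 1045.0 mL
sliced almonds: 1.5 oz × 11/9 ≈ 1.8 oz
milk: 600 g × 11/9 ≈ 733.3 g
plain yogurt: 180 g × 11/9 ÷ 28.35 g/oz ≈ 7.8 oz

honey: 1045.0 mL; sliced almonds: 1.8 oz; milk: 733.3 g; plain yogurt: 7.8 oz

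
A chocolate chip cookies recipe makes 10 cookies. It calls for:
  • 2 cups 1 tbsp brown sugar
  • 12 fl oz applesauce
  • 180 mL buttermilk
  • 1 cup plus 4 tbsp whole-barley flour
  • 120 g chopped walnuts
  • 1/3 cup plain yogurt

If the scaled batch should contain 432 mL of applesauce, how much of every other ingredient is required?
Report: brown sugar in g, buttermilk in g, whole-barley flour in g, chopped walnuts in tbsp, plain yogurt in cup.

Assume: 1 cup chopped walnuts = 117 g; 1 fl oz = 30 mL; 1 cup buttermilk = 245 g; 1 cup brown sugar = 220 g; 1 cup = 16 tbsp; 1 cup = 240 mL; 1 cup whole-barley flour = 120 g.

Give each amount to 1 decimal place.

The original recipe has 360 mL of applesauce, so the scaling factor is 432 ÷ 360 = 6/5 = 1.2.
brown sugar: (2 cup + 1 tbsp = 2.0625 cup) × 6/5 × 220 g/cup = 544.5 g
buttermilk: 180 mL × 6/5 ÷ 240 mL/cup × 245 g/cup = 220.5 g
whole-barley flour: (1 cup + 4 tbsp = 1.25 cup) × 6/5 × 120 g/cup = 180.0 g
chopped walnuts: 120 g × 6/5 ÷ 117 g/cup × 16 tbsp/cup ≈ 19.7 tbsp
plain yogurt: 1/3 cup × 6/5 = 0.4 cup

brown sugar: 544.5 g; buttermilk: 220.5 g; whole-barley flour: 180.0 g; chopped walnuts: 19.7 tbsp; plain yogurt: 0.4 cup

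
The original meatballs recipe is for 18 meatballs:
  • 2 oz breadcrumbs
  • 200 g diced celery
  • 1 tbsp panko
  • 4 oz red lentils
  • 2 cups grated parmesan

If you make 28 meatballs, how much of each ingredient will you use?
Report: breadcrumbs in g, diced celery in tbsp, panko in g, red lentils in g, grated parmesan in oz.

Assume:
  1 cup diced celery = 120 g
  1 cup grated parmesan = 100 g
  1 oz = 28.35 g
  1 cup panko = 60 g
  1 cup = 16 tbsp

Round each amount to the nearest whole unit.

Scaling factor: 28/18 = 14/9.
breadcrumbs: 2 oz × 14/9 × 28.35 g/oz ≈ 88 g
diced celery: 200 g × 14/9 ÷ 120 g/cup × 16 tbsp/cup ≈ 41 tbsp
panko: 1 tbsp × 14/9 ÷ 16 tbsp/cup × 60 g/cup ≈ 6 g
red lentils: 4 oz × 14/9 × 28.35 g/oz ≈ 176 g
grated parmesan: 2 cup × 14/9 × 100 g/cup ÷ 28.35 g/oz ≈ 11 oz

breadcrumbs: 88 g; diced celery: 41 tbsp; panko: 6 g; red lentils: 176 g; grated parmesan: 11 oz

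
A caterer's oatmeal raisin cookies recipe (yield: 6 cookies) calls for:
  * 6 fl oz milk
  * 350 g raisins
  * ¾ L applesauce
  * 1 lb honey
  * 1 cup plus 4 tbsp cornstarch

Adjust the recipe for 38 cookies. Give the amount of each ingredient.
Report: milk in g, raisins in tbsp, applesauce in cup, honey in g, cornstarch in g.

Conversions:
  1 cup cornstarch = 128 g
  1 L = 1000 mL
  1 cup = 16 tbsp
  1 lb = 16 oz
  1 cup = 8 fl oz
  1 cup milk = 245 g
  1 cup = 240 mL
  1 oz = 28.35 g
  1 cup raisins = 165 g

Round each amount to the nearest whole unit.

milk: 1164 g; raisins: 215 tbsp; applesauce: 20 cup; honey: 2873 g; cornstarch: 1013 g

Scaling factor: 38/6 = 19/3.
milk: 6 fl oz × 19/3 ÷ 8 fl oz/cup × 245 g/cup ≈ 1164 g
raisins: 350 g × 19/3 ÷ 165 g/cup × 16 tbsp/cup ≈ 215 tbsp
applesauce: 0.75 L × 19/3 × 1000 mL/L ÷ 240 mL/cup ≈ 20 cup
honey: 1 lb × 19/3 × 16 oz/lb × 28.35 g/oz ≈ 2873 g
cornstarch: (1 cup + 4 tbsp = 1.25 cup) × 19/3 × 128 g/cup ≈ 1013 g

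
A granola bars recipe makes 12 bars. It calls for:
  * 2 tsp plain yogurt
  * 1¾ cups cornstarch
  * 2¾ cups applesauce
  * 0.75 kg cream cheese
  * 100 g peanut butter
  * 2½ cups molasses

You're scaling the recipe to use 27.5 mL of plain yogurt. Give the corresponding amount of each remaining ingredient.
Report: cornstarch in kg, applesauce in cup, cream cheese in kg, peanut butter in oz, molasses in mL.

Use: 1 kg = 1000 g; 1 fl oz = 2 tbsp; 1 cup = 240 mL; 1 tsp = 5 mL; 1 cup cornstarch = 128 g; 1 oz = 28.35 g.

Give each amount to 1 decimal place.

cornstarch: 0.6 kg; applesauce: 7.6 cup; cream cheese: 2.1 kg; peanut butter: 9.7 oz; molasses: 1650.0 mL

The original recipe has 10 mL of plain yogurt, so the scaling factor is 27.5 ÷ 10 = 11/4 = 2.75.
cornstarch: 1.75 cup × 11/4 × 128 g/cup ÷ 1000 g/kg ≈ 0.6 kg
applesauce: 2.75 cup × 11/4 ≈ 7.6 cup
cream cheese: 0.75 kg × 11/4 ≈ 2.1 kg
peanut butter: 100 g × 11/4 ÷ 28.35 g/oz ≈ 9.7 oz
molasses: 2.5 cup × 11/4 × 240 mL/cup = 1650.0 mL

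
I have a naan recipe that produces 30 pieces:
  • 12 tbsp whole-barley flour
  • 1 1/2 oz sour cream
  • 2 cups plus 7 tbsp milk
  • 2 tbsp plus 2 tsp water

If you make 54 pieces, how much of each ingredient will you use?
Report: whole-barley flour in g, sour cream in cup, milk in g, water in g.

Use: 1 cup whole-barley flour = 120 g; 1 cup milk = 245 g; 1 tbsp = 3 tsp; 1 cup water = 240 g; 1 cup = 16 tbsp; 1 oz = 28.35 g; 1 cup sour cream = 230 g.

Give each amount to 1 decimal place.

Scaling factor: 54/30 = 9/5 = 1.8.
whole-barley flour: 12 tbsp × 9/5 ÷ 16 tbsp/cup × 120 g/cup = 162.0 g
sour cream: 1.5 oz × 9/5 × 28.35 g/oz ÷ 230 g/cup ≈ 0.3 cup
milk: (2 cup + 7 tbsp = 2.4375 cup) × 9/5 × 245 g/cup ≈ 1074.9 g
water: (2 tbsp + 2 tsp = 8/3 tbsp) × 9/5 ÷ 16 tbsp/cup × 240 g/cup = 72.0 g

whole-barley flour: 162.0 g; sour cream: 0.3 cup; milk: 1074.9 g; water: 72.0 g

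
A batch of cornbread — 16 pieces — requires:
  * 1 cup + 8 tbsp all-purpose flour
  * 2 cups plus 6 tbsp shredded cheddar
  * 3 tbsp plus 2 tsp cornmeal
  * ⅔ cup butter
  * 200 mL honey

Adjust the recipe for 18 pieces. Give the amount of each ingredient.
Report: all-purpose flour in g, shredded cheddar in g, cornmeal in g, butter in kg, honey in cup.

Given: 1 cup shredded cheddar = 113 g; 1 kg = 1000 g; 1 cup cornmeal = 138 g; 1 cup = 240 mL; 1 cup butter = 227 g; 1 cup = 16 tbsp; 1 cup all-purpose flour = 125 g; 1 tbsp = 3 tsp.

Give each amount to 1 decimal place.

all-purpose flour: 210.9 g; shredded cheddar: 301.9 g; cornmeal: 35.6 g; butter: 0.2 kg; honey: 0.9 cup

Scaling factor: 18/16 = 9/8 = 1.125.
all-purpose flour: (1 cup + 8 tbsp = 1.5 cup) × 9/8 × 125 g/cup ≈ 210.9 g
shredded cheddar: (2 cup + 6 tbsp = 2.375 cup) × 9/8 × 113 g/cup ≈ 301.9 g
cornmeal: (3 tbsp + 2 tsp = 11/3 tbsp) × 9/8 ÷ 16 tbsp/cup × 138 g/cup ≈ 35.6 g
butter: 2/3 cup × 9/8 × 227 g/cup ÷ 1000 g/kg ≈ 0.2 kg
honey: 200 mL × 9/8 ÷ 240 mL/cup ≈ 0.9 cup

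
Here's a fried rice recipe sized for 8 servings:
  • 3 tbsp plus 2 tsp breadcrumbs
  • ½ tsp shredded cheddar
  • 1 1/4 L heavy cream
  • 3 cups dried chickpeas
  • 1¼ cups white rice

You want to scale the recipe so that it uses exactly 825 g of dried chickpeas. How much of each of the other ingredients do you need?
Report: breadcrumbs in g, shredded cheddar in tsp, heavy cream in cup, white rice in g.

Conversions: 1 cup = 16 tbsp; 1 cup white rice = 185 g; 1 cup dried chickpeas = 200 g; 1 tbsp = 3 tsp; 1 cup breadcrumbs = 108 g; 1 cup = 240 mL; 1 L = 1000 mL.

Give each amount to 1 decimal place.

breadcrumbs: 34.0 g; shredded cheddar: 0.7 tsp; heavy cream: 7.2 cup; white rice: 318.0 g

The original recipe has 600 g of dried chickpeas, so the scaling factor is 825 ÷ 600 = 11/8 = 1.375.
breadcrumbs: (3 tbsp + 2 tsp = 11/3 tbsp) × 11/8 ÷ 16 tbsp/cup × 108 g/cup ≈ 34.0 g
shredded cheddar: 0.5 tsp × 11/8 ≈ 0.7 tsp
heavy cream: 1.25 L × 11/8 × 1000 mL/L ÷ 240 mL/cup ≈ 7.2 cup
white rice: 1.25 cup × 11/8 × 185 g/cup ≈ 318.0 g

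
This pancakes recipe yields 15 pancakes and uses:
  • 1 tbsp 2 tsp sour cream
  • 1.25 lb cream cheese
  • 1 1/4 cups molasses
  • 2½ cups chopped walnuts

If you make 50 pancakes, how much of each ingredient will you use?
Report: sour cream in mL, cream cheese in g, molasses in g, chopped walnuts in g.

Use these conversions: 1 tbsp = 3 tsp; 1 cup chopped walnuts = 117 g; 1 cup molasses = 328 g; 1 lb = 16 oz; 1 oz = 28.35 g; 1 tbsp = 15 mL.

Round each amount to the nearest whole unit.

Scaling factor: 50/15 = 10/3.
sour cream: (1 tbsp + 2 tsp = 5/3 tbsp) × 10/3 × 15 mL/tbsp ≈ 83 mL
cream cheese: 1.25 lb × 10/3 × 16 oz/lb × 28.35 g/oz = 1890 g
molasses: 1.25 cup × 10/3 × 328 g/cup ≈ 1367 g
chopped walnuts: 2.5 cup × 10/3 × 117 g/cup = 975 g

sour cream: 83 mL; cream cheese: 1890 g; molasses: 1367 g; chopped walnuts: 975 g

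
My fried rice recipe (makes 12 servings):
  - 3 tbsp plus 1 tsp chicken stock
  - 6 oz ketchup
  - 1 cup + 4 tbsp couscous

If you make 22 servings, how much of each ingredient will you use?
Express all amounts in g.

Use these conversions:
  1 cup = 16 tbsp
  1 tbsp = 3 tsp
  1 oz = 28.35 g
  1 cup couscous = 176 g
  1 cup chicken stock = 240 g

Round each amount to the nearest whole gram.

chicken stock: 92 g; ketchup: 312 g; couscous: 403 g

Scaling factor: 22/12 = 11/6.
chicken stock: (3 tbsp + 1 tsp = 10/3 tbsp) × 11/6 ÷ 16 tbsp/cup × 240 g/cup ≈ 92 g
ketchup: 6 oz × 11/6 × 28.35 g/oz ≈ 312 g
couscous: (1 cup + 4 tbsp = 1.25 cup) × 11/6 × 176 g/cup ≈ 403 g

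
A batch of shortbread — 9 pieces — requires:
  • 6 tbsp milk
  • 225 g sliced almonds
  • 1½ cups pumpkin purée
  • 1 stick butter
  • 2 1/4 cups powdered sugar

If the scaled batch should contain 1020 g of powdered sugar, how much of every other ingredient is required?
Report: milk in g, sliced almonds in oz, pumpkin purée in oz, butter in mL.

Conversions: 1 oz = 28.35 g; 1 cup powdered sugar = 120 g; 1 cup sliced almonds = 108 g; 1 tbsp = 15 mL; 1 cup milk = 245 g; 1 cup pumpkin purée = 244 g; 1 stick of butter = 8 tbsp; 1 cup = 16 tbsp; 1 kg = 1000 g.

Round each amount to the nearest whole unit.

milk: 347 g; sliced almonds: 30 oz; pumpkin purée: 49 oz; butter: 453 mL

The original recipe has 270 g of powdered sugar, so the scaling factor is 1020 ÷ 270 = 34/9.
milk: 6 tbsp × 34/9 ÷ 16 tbsp/cup × 245 g/cup ≈ 347 g
sliced almonds: 225 g × 34/9 ÷ 28.35 g/oz ≈ 30 oz
pumpkin purée: 1.5 cup × 34/9 × 244 g/cup ÷ 28.35 g/oz ≈ 49 oz
butter: 1 stick × 34/9 × 8 tbsp/stick × 15 mL/tbsp ≈ 453 mL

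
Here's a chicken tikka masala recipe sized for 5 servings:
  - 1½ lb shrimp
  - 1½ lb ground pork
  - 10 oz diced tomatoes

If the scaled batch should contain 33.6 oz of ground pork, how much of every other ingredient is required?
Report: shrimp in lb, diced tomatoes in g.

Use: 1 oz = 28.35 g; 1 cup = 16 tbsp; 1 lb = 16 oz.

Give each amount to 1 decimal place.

shrimp: 2.1 lb; diced tomatoes: 396.9 g

The original recipe has 24 oz of ground pork, so the scaling factor is 33.6 ÷ 24 = 7/5 = 1.4.
shrimp: 1.5 lb × 7/5 = 2.1 lb
diced tomatoes: 10 oz × 7/5 × 28.35 g/oz = 396.9 g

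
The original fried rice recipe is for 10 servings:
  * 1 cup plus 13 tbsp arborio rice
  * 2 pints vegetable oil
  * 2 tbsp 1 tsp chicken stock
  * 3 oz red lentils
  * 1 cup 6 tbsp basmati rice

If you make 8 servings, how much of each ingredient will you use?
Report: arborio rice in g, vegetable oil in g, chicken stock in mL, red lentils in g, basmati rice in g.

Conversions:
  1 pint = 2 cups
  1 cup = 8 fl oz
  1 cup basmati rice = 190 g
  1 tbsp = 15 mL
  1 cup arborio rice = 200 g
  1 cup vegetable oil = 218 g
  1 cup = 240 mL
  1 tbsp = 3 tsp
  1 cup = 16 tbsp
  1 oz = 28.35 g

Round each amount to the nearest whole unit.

arborio rice: 290 g; vegetable oil: 698 g; chicken stock: 28 mL; red lentils: 68 g; basmati rice: 209 g

Scaling factor: 8/10 = 4/5 = 0.8.
arborio rice: (1 cup + 13 tbsp = 1.8125 cup) × 4/5 × 200 g/cup = 290 g
vegetable oil: 2 pint × 4/5 × 2 cup/pint × 218 g/cup ≈ 698 g
chicken stock: (2 tbsp + 1 tsp = 7/3 tbsp) × 4/5 × 15 mL/tbsp = 28 mL
red lentils: 3 oz × 4/5 × 28.35 g/oz ≈ 68 g
basmati rice: (1 cup + 6 tbsp = 1.375 cup) × 4/5 × 190 g/cup = 209 g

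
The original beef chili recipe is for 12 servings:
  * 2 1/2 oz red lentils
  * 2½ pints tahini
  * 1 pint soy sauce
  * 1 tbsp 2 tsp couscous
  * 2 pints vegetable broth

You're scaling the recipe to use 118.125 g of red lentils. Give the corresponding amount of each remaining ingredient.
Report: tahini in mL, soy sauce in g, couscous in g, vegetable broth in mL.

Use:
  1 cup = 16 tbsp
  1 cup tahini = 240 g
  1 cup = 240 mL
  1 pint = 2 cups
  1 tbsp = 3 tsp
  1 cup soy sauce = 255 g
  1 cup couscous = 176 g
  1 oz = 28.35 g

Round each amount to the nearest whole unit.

tahini: 2000 mL; soy sauce: 850 g; couscous: 31 g; vegetable broth: 1600 mL

The original recipe has 70.875 g of red lentils, so the scaling factor is 118.125 ÷ 70.875 = 5/3.
tahini: 2.5 pint × 5/3 × 2 cup/pint × 240 mL/cup = 2000 mL
soy sauce: 1 pint × 5/3 × 2 cup/pint × 255 g/cup = 850 g
couscous: (1 tbsp + 2 tsp = 5/3 tbsp) × 5/3 ÷ 16 tbsp/cup × 176 g/cup ≈ 31 g
vegetable broth: 2 pint × 5/3 × 2 cup/pint × 240 mL/cup = 1600 mL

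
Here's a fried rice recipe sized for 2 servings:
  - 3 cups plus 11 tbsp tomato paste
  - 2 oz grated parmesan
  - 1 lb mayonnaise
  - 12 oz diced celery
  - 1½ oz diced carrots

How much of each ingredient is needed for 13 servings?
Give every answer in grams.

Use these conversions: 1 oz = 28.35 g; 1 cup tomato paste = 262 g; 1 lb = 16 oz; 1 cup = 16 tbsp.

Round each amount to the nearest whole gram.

tomato paste: 6280 g; grated parmesan: 369 g; mayonnaise: 2948 g; diced celery: 2211 g; diced carrots: 276 g

Scaling factor: 13/2 = 6.5.
tomato paste: (3 cup + 11 tbsp = 3.6875 cup) × 13/2 × 262 g/cup ≈ 6280 g
grated parmesan: 2 oz × 13/2 × 28.35 g/oz ≈ 369 g
mayonnaise: 1 lb × 13/2 × 16 oz/lb × 28.35 g/oz ≈ 2948 g
diced celery: 12 oz × 13/2 × 28.35 g/oz ≈ 2211 g
diced carrots: 1.5 oz × 13/2 × 28.35 g/oz ≈ 276 g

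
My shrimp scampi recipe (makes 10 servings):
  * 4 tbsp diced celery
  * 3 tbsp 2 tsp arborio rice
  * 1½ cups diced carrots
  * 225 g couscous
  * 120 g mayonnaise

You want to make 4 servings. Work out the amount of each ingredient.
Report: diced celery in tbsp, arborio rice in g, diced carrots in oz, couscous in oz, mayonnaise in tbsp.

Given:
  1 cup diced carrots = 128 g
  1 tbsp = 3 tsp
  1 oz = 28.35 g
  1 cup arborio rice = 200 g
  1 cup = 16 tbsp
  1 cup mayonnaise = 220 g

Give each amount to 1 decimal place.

Scaling factor: 4/10 = 2/5 = 0.4.
diced celery: 4 tbsp × 2/5 = 1.6 tbsp
arborio rice: (3 tbsp + 2 tsp = 11/3 tbsp) × 2/5 ÷ 16 tbsp/cup × 200 g/cup ≈ 18.3 g
diced carrots: 1.5 cup × 2/5 × 128 g/cup ÷ 28.35 g/oz ≈ 2.7 oz
couscous: 225 g × 2/5 ÷ 28.35 g/oz ≈ 3.2 oz
mayonnaise: 120 g × 2/5 ÷ 220 g/cup × 16 tbsp/cup ≈ 3.5 tbsp

diced celery: 1.6 tbsp; arborio rice: 18.3 g; diced carrots: 2.7 oz; couscous: 3.2 oz; mayonnaise: 3.5 tbsp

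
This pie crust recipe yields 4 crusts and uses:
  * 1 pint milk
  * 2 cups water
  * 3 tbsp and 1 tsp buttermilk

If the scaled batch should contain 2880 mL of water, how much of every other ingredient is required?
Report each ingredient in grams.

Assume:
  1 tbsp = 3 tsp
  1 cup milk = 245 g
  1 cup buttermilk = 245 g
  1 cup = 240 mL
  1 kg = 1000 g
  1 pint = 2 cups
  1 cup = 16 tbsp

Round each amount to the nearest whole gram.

milk: 2940 g; buttermilk: 306 g

The original recipe has 480 mL of water, so the scaling factor is 2880 ÷ 480 = 6.
milk: 1 pint × 6 × 2 cup/pint × 245 g/cup = 2940 g
buttermilk: (3 tbsp + 1 tsp = 10/3 tbsp) × 6 ÷ 16 tbsp/cup × 245 g/cup ≈ 306 g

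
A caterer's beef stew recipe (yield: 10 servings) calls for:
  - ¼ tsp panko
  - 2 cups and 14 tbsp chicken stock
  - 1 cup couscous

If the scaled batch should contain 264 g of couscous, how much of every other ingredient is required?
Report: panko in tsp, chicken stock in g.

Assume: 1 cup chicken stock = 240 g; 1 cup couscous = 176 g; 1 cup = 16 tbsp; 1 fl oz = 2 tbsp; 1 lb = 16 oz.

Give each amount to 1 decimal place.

The original recipe has 176 g of couscous, so the scaling factor is 264 ÷ 176 = 3/2 = 1.5.
panko: 0.25 tsp × 3/2 ≈ 0.4 tsp
chicken stock: (2 cup + 14 tbsp = 2.875 cup) × 3/2 × 240 g/cup = 1035.0 g

panko: 0.4 tsp; chicken stock: 1035.0 g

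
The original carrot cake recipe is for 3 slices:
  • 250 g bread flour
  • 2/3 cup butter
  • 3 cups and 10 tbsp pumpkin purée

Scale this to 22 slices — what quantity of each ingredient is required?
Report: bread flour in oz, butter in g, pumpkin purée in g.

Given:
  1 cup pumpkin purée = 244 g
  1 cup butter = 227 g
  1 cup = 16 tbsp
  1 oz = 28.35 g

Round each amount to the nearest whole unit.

bread flour: 65 oz; butter: 1110 g; pumpkin purée: 6486 g

Scaling factor: 22/3.
bread flour: 250 g × 22/3 ÷ 28.35 g/oz ≈ 65 oz
butter: 2/3 cup × 22/3 × 227 g/cup ≈ 1110 g
pumpkin purée: (3 cup + 10 tbsp = 3.625 cup) × 22/3 × 244 g/cup ≈ 6486 g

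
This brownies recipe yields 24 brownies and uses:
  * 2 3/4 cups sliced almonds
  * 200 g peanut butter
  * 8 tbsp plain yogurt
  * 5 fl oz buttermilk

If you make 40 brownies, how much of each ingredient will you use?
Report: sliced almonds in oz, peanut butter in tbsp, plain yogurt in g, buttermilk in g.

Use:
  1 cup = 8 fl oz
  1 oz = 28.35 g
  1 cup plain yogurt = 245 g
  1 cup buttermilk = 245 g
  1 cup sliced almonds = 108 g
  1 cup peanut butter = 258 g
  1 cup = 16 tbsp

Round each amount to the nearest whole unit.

sliced almonds: 17 oz; peanut butter: 21 tbsp; plain yogurt: 204 g; buttermilk: 255 g

Scaling factor: 40/24 = 5/3.
sliced almonds: 2.75 cup × 5/3 × 108 g/cup ÷ 28.35 g/oz ≈ 17 oz
peanut butter: 200 g × 5/3 ÷ 258 g/cup × 16 tbsp/cup ≈ 21 tbsp
plain yogurt: 8 tbsp × 5/3 ÷ 16 tbsp/cup × 245 g/cup ≈ 204 g
buttermilk: 5 fl oz × 5/3 ÷ 8 fl oz/cup × 245 g/cup ≈ 255 g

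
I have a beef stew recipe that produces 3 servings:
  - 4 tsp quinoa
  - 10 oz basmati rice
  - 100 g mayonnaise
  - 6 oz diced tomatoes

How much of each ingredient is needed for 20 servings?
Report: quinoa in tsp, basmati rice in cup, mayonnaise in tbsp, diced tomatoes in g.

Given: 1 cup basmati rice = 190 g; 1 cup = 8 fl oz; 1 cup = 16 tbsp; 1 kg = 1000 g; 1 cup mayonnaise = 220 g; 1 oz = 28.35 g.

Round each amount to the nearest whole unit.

Scaling factor: 20/3.
quinoa: 4 tsp × 20/3 ≈ 27 tsp
basmati rice: 10 oz × 20/3 × 28.35 g/oz ÷ 190 g/cup ≈ 10 cup
mayonnaise: 100 g × 20/3 ÷ 220 g/cup × 16 tbsp/cup ≈ 48 tbsp
diced tomatoes: 6 oz × 20/3 × 28.35 g/oz = 1134 g

quinoa: 27 tsp; basmati rice: 10 cup; mayonnaise: 48 tbsp; diced tomatoes: 1134 g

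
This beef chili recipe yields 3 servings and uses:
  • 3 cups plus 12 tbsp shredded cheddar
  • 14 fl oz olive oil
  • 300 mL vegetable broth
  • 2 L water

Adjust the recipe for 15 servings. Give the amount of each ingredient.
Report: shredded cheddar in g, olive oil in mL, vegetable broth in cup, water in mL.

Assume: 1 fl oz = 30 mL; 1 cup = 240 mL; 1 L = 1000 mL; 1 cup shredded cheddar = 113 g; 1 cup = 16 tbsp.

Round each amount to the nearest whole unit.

shredded cheddar: 2119 g; olive oil: 2100 mL; vegetable broth: 6 cup; water: 10000 mL

Scaling factor: 15/3 = 5.
shredded cheddar: (3 cup + 12 tbsp = 3.75 cup) × 5 × 113 g/cup ≈ 2119 g
olive oil: 14 fl oz × 5 × 30 mL/fl oz = 2100 mL
vegetable broth: 300 mL × 5 ÷ 240 mL/cup ≈ 6 cup
water: 2 L × 5 × 1000 mL/L = 10000 mL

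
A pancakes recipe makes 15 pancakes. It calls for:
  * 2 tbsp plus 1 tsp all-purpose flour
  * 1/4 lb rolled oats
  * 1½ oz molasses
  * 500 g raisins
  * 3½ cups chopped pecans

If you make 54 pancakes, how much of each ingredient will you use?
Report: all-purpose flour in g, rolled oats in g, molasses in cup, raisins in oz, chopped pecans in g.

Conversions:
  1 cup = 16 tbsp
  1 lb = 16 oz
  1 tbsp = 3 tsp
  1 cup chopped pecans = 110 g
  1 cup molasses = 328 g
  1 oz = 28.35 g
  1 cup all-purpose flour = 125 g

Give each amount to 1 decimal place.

all-purpose flour: 65.6 g; rolled oats: 408.2 g; molasses: 0.5 cup; raisins: 63.5 oz; chopped pecans: 1386.0 g

Scaling factor: 54/15 = 18/5 = 3.6.
all-purpose flour: (2 tbsp + 1 tsp = 7/3 tbsp) × 18/5 ÷ 16 tbsp/cup × 125 g/cup ≈ 65.6 g
rolled oats: 0.25 lb × 18/5 × 16 oz/lb × 28.35 g/oz ≈ 408.2 g
molasses: 1.5 oz × 18/5 × 28.35 g/oz ÷ 328 g/cup ≈ 0.5 cup
raisins: 500 g × 18/5 ÷ 28.35 g/oz ≈ 63.5 oz
chopped pecans: 3.5 cup × 18/5 × 110 g/cup = 1386.0 g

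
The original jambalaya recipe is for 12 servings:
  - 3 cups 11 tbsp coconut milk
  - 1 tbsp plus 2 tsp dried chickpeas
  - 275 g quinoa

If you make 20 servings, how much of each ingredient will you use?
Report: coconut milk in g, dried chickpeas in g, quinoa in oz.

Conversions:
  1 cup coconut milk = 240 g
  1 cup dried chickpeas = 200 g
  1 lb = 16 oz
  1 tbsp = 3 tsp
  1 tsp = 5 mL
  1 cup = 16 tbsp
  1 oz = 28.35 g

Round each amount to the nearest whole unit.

Scaling factor: 20/12 = 5/3.
coconut milk: (3 cup + 11 tbsp = 3.6875 cup) × 5/3 × 240 g/cup = 1475 g
dried chickpeas: (1 tbsp + 2 tsp = 5/3 tbsp) × 5/3 ÷ 16 tbsp/cup × 200 g/cup ≈ 35 g
quinoa: 275 g × 5/3 ÷ 28.35 g/oz ≈ 16 oz

coconut milk: 1475 g; dried chickpeas: 35 g; quinoa: 16 oz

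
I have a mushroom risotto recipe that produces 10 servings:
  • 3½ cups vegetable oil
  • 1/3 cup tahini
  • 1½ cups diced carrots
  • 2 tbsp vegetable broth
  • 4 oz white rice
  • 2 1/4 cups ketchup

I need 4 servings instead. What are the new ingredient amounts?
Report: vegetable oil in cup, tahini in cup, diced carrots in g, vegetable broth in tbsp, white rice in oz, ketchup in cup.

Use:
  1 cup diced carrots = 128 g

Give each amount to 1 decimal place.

Scaling factor: 4/10 = 2/5 = 0.4.
vegetable oil: 3.5 cup × 2/5 = 1.4 cup
tahini: 1/3 cup × 2/5 ≈ 0.1 cup
diced carrots: 1.5 cup × 2/5 × 128 g/cup = 76.8 g
vegetable broth: 2 tbsp × 2/5 = 0.8 tbsp
white rice: 4 oz × 2/5 = 1.6 oz
ketchup: 2.25 cup × 2/5 = 0.9 cup

vegetable oil: 1.4 cup; tahini: 0.1 cup; diced carrots: 76.8 g; vegetable broth: 0.8 tbsp; white rice: 1.6 oz; ketchup: 0.9 cup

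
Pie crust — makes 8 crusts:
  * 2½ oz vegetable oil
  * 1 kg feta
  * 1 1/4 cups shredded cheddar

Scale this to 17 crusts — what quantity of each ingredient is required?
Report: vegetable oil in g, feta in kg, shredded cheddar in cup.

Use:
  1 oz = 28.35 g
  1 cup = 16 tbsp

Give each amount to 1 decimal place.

Scaling factor: 17/8 = 2.125.
vegetable oil: 2.5 oz × 17/8 × 28.35 g/oz ≈ 150.6 g
feta: 1 kg × 17/8 ≈ 2.1 kg
shredded cheddar: 1.25 cup × 17/8 ≈ 2.7 cup

vegetable oil: 150.6 g; feta: 2.1 kg; shredded cheddar: 2.7 cup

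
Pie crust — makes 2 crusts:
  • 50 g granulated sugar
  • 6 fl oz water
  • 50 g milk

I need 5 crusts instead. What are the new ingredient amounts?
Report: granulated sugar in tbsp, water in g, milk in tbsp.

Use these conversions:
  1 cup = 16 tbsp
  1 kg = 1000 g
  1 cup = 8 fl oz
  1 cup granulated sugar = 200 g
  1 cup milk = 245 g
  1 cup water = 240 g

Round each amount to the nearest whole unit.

Scaling factor: 5/2 = 2.5.
granulated sugar: 50 g × 5/2 ÷ 200 g/cup × 16 tbsp/cup = 10 tbsp
water: 6 fl oz × 5/2 ÷ 8 fl oz/cup × 240 g/cup = 450 g
milk: 50 g × 5/2 ÷ 245 g/cup × 16 tbsp/cup ≈ 8 tbsp

granulated sugar: 10 tbsp; water: 450 g; milk: 8 tbsp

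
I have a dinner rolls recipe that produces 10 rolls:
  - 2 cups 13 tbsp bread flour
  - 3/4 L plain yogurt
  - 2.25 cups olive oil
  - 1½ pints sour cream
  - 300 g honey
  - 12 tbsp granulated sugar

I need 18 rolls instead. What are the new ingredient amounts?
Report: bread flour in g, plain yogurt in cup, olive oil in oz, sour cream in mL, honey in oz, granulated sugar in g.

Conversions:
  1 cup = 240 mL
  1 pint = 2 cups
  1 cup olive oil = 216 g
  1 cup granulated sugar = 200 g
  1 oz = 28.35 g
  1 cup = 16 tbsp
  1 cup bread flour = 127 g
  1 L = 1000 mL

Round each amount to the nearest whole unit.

Scaling factor: 18/10 = 9/5 = 1.8.
bread flour: (2 cup + 13 tbsp = 2.8125 cup) × 9/5 × 127 g/cup ≈ 643 g
plain yogurt: 0.75 L × 9/5 × 1000 mL/L ÷ 240 mL/cup ≈ 6 cup
olive oil: 2.25 cup × 9/5 × 216 g/cup ÷ 28.35 g/oz ≈ 31 oz
sour cream: 1.5 pint × 9/5 × 2 cup/pint × 240 mL/cup = 1296 mL
honey: 300 g × 9/5 ÷ 28.35 g/oz ≈ 19 oz
granulated sugar: 12 tbsp × 9/5 ÷ 16 tbsp/cup × 200 g/cup = 270 g

bread flour: 643 g; plain yogurt: 6 cup; olive oil: 31 oz; sour cream: 1296 mL; honey: 19 oz; granulated sugar: 270 g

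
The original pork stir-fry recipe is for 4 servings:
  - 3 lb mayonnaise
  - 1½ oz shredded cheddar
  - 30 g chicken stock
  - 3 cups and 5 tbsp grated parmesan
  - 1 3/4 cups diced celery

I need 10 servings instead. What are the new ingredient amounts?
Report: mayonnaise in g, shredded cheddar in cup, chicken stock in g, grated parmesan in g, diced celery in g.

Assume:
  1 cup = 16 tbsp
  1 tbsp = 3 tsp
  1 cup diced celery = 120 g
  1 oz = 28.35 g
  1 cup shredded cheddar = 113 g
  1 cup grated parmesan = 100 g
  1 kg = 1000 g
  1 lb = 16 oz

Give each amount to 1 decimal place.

mayonnaise: 3402.0 g; shredded cheddar: 0.9 cup; chicken stock: 75.0 g; grated parmesan: 828.1 g; diced celery: 525.0 g

Scaling factor: 10/4 = 5/2 = 2.5.
mayonnaise: 3 lb × 5/2 × 16 oz/lb × 28.35 g/oz = 3402.0 g
shredded cheddar: 1.5 oz × 5/2 × 28.35 g/oz ÷ 113 g/cup ≈ 0.9 cup
chicken stock: 30 g × 5/2 = 75.0 g
grated parmesan: (3 cup + 5 tbsp = 3.3125 cup) × 5/2 × 100 g/cup ≈ 828.1 g
diced celery: 1.75 cup × 5/2 × 120 g/cup = 525.0 g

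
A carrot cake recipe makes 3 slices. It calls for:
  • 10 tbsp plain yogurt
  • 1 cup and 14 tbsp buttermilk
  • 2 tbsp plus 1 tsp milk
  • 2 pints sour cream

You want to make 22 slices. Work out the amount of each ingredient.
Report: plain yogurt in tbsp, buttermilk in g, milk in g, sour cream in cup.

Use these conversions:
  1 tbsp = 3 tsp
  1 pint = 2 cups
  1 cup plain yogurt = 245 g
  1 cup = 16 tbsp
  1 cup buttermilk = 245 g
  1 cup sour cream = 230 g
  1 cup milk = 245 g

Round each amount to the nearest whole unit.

plain yogurt: 73 tbsp; buttermilk: 3369 g; milk: 262 g; sour cream: 29 cup

Scaling factor: 22/3.
plain yogurt: 10 tbsp × 22/3 ≈ 73 tbsp
buttermilk: (1 cup + 14 tbsp = 1.875 cup) × 22/3 × 245 g/cup ≈ 3369 g
milk: (2 tbsp + 1 tsp = 7/3 tbsp) × 22/3 ÷ 16 tbsp/cup × 245 g/cup ≈ 262 g
sour cream: 2 pint × 22/3 × 2 cup/pint ≈ 29 cup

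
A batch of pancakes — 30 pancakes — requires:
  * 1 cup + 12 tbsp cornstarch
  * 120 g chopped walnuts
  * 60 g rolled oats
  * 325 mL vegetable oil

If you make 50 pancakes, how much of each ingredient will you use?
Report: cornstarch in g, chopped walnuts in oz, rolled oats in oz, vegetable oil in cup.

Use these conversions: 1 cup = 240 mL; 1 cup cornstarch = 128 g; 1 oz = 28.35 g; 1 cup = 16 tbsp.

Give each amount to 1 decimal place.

Scaling factor: 50/30 = 5/3.
cornstarch: (1 cup + 12 tbsp = 1.75 cup) × 5/3 × 128 g/cup ≈ 373.3 g
chopped walnuts: 120 g × 5/3 ÷ 28.35 g/oz ≈ 7.1 oz
rolled oats: 60 g × 5/3 ÷ 28.35 g/oz ≈ 3.5 oz
vegetable oil: 325 mL × 5/3 ÷ 240 mL/cup ≈ 2.3 cup

cornstarch: 373.3 g; chopped walnuts: 7.1 oz; rolled oats: 3.5 oz; vegetable oil: 2.3 cup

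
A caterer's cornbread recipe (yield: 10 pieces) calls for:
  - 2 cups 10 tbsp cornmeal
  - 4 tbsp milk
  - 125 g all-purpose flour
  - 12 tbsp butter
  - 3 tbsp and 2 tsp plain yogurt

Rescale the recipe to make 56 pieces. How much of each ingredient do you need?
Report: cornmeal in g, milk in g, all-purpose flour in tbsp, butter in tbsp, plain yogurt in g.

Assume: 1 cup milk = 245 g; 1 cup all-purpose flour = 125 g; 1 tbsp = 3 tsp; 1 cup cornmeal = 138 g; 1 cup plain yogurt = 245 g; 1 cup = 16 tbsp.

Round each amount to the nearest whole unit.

cornmeal: 2029 g; milk: 343 g; all-purpose flour: 90 tbsp; butter: 67 tbsp; plain yogurt: 314 g

Scaling factor: 56/10 = 28/5 = 5.6.
cornmeal: (2 cup + 10 tbsp = 2.625 cup) × 28/5 × 138 g/cup ≈ 2029 g
milk: 4 tbsp × 28/5 ÷ 16 tbsp/cup × 245 g/cup = 343 g
all-purpose flour: 125 g × 28/5 ÷ 125 g/cup × 16 tbsp/cup ≈ 90 tbsp
butter: 12 tbsp × 28/5 ≈ 67 tbsp
plain yogurt: (3 tbsp + 2 tsp = 11/3 tbsp) × 28/5 ÷ 16 tbsp/cup × 245 g/cup ≈ 314 g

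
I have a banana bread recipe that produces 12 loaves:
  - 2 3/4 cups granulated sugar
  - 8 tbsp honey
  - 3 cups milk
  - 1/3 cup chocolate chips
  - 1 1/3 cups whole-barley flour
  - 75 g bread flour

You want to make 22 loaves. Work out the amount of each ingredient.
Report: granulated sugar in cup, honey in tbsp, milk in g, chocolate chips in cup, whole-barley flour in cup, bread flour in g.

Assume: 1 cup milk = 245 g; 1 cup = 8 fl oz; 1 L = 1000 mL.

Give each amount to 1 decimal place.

Scaling factor: 22/12 = 11/6.
granulated sugar: 2.75 cup × 11/6 ≈ 5.0 cup
honey: 8 tbsp × 11/6 ≈ 14.7 tbsp
milk: 3 cup × 11/6 × 245 g/cup = 1347.5 g
chocolate chips: 1/3 cup × 11/6 ≈ 0.6 cup
whole-barley flour: 4/3 cup × 11/6 ≈ 2.4 cup
bread flour: 75 g × 11/6 = 137.5 g

granulated sugar: 5.0 cup; honey: 14.7 tbsp; milk: 1347.5 g; chocolate chips: 0.6 cup; whole-barley flour: 2.4 cup; bread flour: 137.5 g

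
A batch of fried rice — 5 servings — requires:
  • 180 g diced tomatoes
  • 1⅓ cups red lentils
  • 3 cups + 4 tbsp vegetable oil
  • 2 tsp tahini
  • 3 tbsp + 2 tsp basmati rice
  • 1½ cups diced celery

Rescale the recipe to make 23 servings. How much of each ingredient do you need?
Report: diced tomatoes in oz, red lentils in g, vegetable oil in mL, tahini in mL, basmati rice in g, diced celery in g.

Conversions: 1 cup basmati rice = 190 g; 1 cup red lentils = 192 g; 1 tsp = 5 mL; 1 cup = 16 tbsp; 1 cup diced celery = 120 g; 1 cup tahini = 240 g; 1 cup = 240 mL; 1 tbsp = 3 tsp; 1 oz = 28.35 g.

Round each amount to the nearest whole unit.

diced tomatoes: 29 oz; red lentils: 1178 g; vegetable oil: 3588 mL; tahini: 46 mL; basmati rice: 200 g; diced celery: 828 g

Scaling factor: 23/5 = 4.6.
diced tomatoes: 180 g × 23/5 ÷ 28.35 g/oz ≈ 29 oz
red lentils: 4/3 cup × 23/5 × 192 g/cup ≈ 1178 g
vegetable oil: (3 cup + 4 tbsp = 3.25 cup) × 23/5 × 240 mL/cup = 3588 mL
tahini: 2 tsp × 23/5 × 5 mL/tsp = 46 mL
basmati rice: (3 tbsp + 2 tsp = 11/3 tbsp) × 23/5 ÷ 16 tbsp/cup × 190 g/cup ≈ 200 g
diced celery: 1.5 cup × 23/5 × 120 g/cup = 828 g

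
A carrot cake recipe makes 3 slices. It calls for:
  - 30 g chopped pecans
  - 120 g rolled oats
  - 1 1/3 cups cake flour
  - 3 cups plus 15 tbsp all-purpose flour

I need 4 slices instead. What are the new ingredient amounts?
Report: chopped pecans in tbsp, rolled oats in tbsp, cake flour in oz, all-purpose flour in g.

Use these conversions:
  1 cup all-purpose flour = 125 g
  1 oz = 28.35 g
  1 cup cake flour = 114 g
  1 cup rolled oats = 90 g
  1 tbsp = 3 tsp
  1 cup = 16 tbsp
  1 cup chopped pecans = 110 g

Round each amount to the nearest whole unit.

Scaling factor: 4/3.
chopped pecans: 30 g × 4/3 ÷ 110 g/cup × 16 tbsp/cup ≈ 6 tbsp
rolled oats: 120 g × 4/3 ÷ 90 g/cup × 16 tbsp/cup ≈ 28 tbsp
cake flour: 4/3 cup × 4/3 × 114 g/cup ÷ 28.35 g/oz ≈ 7 oz
all-purpose flour: (3 cup + 15 tbsp = 3.9375 cup) × 4/3 × 125 g/cup ≈ 656 g

chopped pecans: 6 tbsp; rolled oats: 28 tbsp; cake flour: 7 oz; all-purpose flour: 656 g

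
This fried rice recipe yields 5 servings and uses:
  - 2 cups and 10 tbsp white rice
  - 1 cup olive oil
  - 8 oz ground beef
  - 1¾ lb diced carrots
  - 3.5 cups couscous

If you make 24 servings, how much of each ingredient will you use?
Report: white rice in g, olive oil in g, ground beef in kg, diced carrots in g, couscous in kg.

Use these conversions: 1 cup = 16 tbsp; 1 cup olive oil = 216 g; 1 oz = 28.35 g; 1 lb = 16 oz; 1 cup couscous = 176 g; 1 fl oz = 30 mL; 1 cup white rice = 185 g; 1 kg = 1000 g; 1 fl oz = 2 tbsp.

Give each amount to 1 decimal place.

white rice: 2331.0 g; olive oil: 1036.8 g; ground beef: 1.1 kg; diced carrots: 3810.2 g; couscous: 3.0 kg

Scaling factor: 24/5 = 4.8.
white rice: (2 cup + 10 tbsp = 2.625 cup) × 24/5 × 185 g/cup = 2331.0 g
olive oil: 1 cup × 24/5 × 216 g/cup = 1036.8 g
ground beef: 8 oz × 24/5 × 28.35 g/oz ÷ 1000 g/kg ≈ 1.1 kg
diced carrots: 1.75 lb × 24/5 × 16 oz/lb × 28.35 g/oz ≈ 3810.2 g
couscous: 3.5 cup × 24/5 × 176 g/cup ÷ 1000 g/kg ≈ 3.0 kg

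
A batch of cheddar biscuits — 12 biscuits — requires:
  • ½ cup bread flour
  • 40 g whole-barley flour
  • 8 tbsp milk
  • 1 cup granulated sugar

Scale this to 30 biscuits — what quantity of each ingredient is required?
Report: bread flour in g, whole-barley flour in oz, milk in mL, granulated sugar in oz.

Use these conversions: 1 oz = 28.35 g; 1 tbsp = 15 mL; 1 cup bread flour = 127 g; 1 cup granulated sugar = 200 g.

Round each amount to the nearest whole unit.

bread flour: 159 g; whole-barley flour: 4 oz; milk: 300 mL; granulated sugar: 18 oz

Scaling factor: 30/12 = 5/2 = 2.5.
bread flour: 0.5 cup × 5/2 × 127 g/cup ≈ 159 g
whole-barley flour: 40 g × 5/2 ÷ 28.35 g/oz ≈ 4 oz
milk: 8 tbsp × 5/2 × 15 mL/tbsp = 300 mL
granulated sugar: 1 cup × 5/2 × 200 g/cup ÷ 28.35 g/oz ≈ 18 oz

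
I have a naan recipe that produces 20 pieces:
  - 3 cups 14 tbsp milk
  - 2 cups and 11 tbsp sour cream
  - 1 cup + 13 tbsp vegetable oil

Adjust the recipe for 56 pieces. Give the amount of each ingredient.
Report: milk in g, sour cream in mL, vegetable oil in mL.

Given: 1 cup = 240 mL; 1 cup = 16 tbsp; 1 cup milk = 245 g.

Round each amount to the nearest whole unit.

Scaling factor: 56/20 = 14/5 = 2.8.
milk: (3 cup + 14 tbsp = 3.875 cup) × 14/5 × 245 g/cup ≈ 2658 g
sour cream: (2 cup + 11 tbsp = 2.6875 cup) × 14/5 × 240 mL/cup = 1806 mL
vegetable oil: (1 cup + 13 tbsp = 1.8125 cup) × 14/5 × 240 mL/cup = 1218 mL

milk: 2658 g; sour cream: 1806 mL; vegetable oil: 1218 mL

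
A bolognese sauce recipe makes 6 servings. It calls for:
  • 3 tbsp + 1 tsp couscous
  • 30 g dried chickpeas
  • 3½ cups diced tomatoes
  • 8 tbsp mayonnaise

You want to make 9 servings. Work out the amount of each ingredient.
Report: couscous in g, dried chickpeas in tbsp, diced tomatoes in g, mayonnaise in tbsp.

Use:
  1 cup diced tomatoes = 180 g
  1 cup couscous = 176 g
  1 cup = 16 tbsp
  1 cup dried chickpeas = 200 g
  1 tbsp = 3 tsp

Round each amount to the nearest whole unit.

Scaling factor: 9/6 = 3/2 = 1.5.
couscous: (3 tbsp + 1 tsp = 10/3 tbsp) × 3/2 ÷ 16 tbsp/cup × 176 g/cup = 55 g
dried chickpeas: 30 g × 3/2 ÷ 200 g/cup × 16 tbsp/cup ≈ 4 tbsp
diced tomatoes: 3.5 cup × 3/2 × 180 g/cup = 945 g
mayonnaise: 8 tbsp × 3/2 = 12 tbsp

couscous: 55 g; dried chickpeas: 4 tbsp; diced tomatoes: 945 g; mayonnaise: 12 tbsp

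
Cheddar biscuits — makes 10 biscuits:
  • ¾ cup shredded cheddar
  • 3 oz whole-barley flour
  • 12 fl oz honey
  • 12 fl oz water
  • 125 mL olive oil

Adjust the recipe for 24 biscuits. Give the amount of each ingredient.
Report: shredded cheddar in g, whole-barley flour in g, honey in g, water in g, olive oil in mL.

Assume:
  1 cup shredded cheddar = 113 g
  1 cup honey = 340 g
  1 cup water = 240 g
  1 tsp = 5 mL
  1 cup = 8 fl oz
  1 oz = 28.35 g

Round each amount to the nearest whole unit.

Scaling factor: 24/10 = 12/5 = 2.4.
shredded cheddar: 0.75 cup × 12/5 × 113 g/cup ≈ 203 g
whole-barley flour: 3 oz × 12/5 × 28.35 g/oz ≈ 204 g
honey: 12 fl oz × 12/5 ÷ 8 fl oz/cup × 340 g/cup = 1224 g
water: 12 fl oz × 12/5 ÷ 8 fl oz/cup × 240 g/cup = 864 g
olive oil: 125 mL × 12/5 = 300 mL

shredded cheddar: 203 g; whole-barley flour: 204 g; honey: 1224 g; water: 864 g; olive oil: 300 mL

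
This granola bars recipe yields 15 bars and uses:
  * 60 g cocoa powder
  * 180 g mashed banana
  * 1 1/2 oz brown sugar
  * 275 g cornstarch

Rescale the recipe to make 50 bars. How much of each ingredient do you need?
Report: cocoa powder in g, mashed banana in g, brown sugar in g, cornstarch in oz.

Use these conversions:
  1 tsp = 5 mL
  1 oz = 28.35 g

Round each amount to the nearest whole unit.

cocoa powder: 200 g; mashed banana: 600 g; brown sugar: 142 g; cornstarch: 32 oz

Scaling factor: 50/15 = 10/3.
cocoa powder: 60 g × 10/3 = 200 g
mashed banana: 180 g × 10/3 = 600 g
brown sugar: 1.5 oz × 10/3 × 28.35 g/oz ≈ 142 g
cornstarch: 275 g × 10/3 ÷ 28.35 g/oz ≈ 32 oz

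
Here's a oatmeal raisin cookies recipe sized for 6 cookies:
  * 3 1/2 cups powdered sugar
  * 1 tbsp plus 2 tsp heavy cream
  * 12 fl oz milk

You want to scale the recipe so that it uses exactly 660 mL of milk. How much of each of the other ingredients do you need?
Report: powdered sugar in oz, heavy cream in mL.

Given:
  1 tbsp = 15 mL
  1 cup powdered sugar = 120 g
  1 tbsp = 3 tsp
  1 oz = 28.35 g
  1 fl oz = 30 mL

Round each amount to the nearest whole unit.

The original recipe has 360 mL of milk, so the scaling factor is 660 ÷ 360 = 11/6.
powdered sugar: 3.5 cup × 11/6 × 120 g/cup ÷ 28.35 g/oz ≈ 27 oz
heavy cream: (1 tbsp + 2 tsp = 5/3 tbsp) × 11/6 × 15 mL/tbsp ≈ 46 mL

powdered sugar: 27 oz; heavy cream: 46 mL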